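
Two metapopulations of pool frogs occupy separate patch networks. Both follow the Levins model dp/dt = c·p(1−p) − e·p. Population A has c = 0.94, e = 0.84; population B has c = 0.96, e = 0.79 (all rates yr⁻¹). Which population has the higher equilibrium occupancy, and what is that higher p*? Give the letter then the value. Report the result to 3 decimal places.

B, 0.177

A: p*_A = 1 − 0.84/0.94 = 0.1064.
B: p*_B = 1 − 0.79/0.96 = 0.1771.
B is higher at 0.1771.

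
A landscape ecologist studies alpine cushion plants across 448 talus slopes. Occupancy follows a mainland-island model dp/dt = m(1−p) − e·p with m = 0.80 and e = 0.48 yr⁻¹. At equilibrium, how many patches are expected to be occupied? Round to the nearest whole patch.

p* = m/(m+e) = 0.80/1.2800 = 0.6250.
Expected occupied patches = N × p* = 448 × 0.6250 = 280.00 ≈ 280.

280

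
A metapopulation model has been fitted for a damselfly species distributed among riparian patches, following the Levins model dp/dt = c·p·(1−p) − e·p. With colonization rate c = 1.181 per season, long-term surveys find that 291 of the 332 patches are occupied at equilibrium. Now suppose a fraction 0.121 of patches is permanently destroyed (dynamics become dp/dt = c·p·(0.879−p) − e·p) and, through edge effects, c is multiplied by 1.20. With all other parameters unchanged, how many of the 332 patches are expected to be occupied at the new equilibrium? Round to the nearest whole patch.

258

Observed p* = 291/332 = 0.87651.
Balance c(1−p*) = e gives e = 1.181×(1 − 0.87651) = 0.14584.
New p* = 0.879 − e/c = 0.879 − 0.14584/1.41720 = 0.77609.
Expected occupied = 332 × 0.77609 = 257.66 ≈ 258.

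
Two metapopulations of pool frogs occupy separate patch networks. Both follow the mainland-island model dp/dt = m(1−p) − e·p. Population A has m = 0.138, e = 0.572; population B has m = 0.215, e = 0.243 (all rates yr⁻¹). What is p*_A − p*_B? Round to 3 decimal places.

-0.275

A: p*_A = m/(m+e) = 0.138/0.7100 = 0.1944.
B: p*_B = 0.215/0.4580 = 0.4694.
p*_A − p*_B = 0.1944 − 0.4694 = -0.2751.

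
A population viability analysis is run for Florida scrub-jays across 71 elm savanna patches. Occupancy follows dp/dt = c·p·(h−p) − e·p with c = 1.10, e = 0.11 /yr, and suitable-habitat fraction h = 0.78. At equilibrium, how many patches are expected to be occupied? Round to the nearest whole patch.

p* = h − e/c = 0.78 − 0.1000 = 0.6800.
Expected occupied patches = N × p* = 71 × 0.6800 = 48.28 ≈ 48.

48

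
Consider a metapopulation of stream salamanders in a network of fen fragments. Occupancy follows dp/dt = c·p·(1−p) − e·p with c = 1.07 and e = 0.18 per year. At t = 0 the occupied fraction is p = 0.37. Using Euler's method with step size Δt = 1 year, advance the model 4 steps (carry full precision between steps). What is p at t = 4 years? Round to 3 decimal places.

Update rule: p ← p + [c·p·(1−p) − e·p]·Δt with Δt = 1.
step 1: Δp = +0.18282, p = 0.55282
step 2: Δp = +0.16501, p = 0.71783
step 3: Δp = +0.08752, p = 0.80535
step 4: Δp = +0.02277, p = 0.82812

0.828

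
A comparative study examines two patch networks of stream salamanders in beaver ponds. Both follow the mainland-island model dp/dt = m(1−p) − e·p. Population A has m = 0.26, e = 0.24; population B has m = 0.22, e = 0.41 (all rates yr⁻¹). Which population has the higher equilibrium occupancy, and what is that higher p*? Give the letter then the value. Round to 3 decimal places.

A, 0.520

A: p*_A = m/(m+e) = 0.26/0.5000 = 0.5200.
B: p*_B = 0.22/0.6300 = 0.3492.
A is higher at 0.5200.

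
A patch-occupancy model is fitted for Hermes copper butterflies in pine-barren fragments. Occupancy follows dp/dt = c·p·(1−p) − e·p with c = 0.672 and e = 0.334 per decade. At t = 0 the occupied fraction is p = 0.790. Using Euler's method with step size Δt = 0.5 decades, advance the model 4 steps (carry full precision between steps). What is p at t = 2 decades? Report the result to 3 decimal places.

Update rule: p ← p + [c·p·(1−p) − e·p]·Δt with Δt = 0.5.
p: 0.79000 → 0.71381  (Δp = -0.07619)
p: 0.71381 → 0.66325  (Δp = -0.05057)
p: 0.66325 → 0.62753  (Δp = -0.03572)
p: 0.62753 → 0.60127  (Δp = -0.02626)

0.601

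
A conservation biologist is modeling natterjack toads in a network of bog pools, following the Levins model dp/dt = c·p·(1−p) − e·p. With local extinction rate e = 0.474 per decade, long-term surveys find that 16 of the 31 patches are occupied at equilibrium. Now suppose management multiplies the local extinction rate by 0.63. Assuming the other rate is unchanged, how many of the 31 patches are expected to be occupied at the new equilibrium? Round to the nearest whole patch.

22

Observed p* = 16/31 = 0.51613.
Balance c(1−p*) = e gives c = e/(1 − 0.51613) = 0.474/0.48387 = 0.97960.
New p* = 1 − e/c = 1 − 0.29862/0.97960 = 0.69516.
Expected occupied = 31 × 0.69516 = 21.55 ≈ 22.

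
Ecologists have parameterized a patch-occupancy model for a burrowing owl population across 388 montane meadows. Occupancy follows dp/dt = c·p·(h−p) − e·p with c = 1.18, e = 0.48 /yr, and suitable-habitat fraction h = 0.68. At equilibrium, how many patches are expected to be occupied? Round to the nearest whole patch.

p* = h − e/c = 0.68 − 0.4068 = 0.2732.
Expected occupied patches = N × p* = 388 × 0.2732 = 106.01 ≈ 106.

106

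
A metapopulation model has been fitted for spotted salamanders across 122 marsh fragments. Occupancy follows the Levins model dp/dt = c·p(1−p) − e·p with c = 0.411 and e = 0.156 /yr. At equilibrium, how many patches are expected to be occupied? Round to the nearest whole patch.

p* = 1 − e/c = 1 − 0.156/0.411 = 0.6204.
Expected occupied patches = N × p* = 122 × 0.6204 = 75.69 ≈ 76.

76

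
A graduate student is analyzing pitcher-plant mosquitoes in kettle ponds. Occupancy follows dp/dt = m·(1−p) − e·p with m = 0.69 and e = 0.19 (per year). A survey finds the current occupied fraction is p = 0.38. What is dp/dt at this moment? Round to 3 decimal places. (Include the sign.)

Colonization term: m·(1−p) = 0.69×0.6200 = 0.42780.
Extinction term: e·p = 0.07220.
dp/dt = 0.42780 − 0.07220 = 0.35560.

0.356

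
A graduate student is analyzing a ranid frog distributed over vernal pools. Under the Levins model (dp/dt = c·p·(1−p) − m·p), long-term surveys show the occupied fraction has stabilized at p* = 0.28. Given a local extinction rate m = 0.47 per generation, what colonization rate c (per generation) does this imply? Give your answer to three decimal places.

0.653

At equilibrium c(1−p*) = m, so c = m/(1−p*).
c = 0.47/(1 − 0.28) = 0.47/0.7200 = 0.6528.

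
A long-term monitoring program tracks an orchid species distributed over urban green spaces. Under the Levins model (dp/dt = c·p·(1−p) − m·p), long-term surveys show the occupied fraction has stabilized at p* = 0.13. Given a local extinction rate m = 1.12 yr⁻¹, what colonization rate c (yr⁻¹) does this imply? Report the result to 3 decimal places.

At equilibrium c(1−p*) = m, so c = m/(1−p*).
c = 1.12/(1 − 0.13) = 1.12/0.8700 = 1.2874.

1.287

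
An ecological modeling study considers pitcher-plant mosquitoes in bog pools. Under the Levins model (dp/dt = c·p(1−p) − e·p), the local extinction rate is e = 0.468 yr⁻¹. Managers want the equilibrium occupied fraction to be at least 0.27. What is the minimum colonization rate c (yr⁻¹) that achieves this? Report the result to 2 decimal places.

p* = 1 − e/c ≥ 0.27 requires e/c ≤ 0.7300, i.e. c ≥ e/0.7300.
c_min = 0.468/0.7300 = 0.6411.

0.64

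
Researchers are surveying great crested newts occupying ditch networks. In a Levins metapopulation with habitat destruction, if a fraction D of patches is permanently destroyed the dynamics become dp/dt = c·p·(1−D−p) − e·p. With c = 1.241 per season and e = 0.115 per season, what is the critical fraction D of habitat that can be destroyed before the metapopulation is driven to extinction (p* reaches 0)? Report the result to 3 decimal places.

0.907

The nontrivial equilibrium is p* = (1−D) − e/c; extinction occurs when this hits zero.
So D_crit = 1 − e/c = 1 − 0.115/1.241 = 1 − 0.0927 = 0.9073.
This equals the undisturbed p*, a classic result of Lande's extension.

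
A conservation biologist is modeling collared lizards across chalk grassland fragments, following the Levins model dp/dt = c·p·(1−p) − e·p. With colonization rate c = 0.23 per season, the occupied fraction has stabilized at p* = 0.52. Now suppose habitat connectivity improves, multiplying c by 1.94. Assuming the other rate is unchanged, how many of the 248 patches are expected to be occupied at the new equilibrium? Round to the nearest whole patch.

Balance c(1−p*) = e gives e = 0.23×(1 − 0.52000) = 0.11040.
New p* = 1 − e/c = 1 − 0.11040/0.44620 = 0.75258.
Expected occupied = 248 × 0.75258 = 186.64 ≈ 187.

187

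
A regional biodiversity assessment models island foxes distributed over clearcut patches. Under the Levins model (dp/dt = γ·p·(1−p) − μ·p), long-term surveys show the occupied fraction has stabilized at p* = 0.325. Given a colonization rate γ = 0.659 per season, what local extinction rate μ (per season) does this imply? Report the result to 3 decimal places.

At equilibrium γ(1−p*) = μ.
μ = 0.659 × (1 − 0.325) = 0.659 × 0.6750 = 0.4448.

0.445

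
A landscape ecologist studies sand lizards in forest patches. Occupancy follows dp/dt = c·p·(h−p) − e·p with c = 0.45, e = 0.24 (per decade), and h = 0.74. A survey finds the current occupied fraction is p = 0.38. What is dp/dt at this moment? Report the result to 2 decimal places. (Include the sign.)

Colonization term: c·p·(h−p) = 0.45×0.38×0.3600 = 0.06156.
Extinction term: e·p = 0.09120.
dp/dt = 0.06156 − 0.09120 = -0.02964.

-0.03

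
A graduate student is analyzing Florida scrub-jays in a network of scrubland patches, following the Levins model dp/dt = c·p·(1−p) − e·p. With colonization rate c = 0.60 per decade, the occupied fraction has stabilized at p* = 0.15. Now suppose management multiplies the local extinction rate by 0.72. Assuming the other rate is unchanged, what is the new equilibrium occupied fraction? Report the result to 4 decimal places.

Balance c(1−p*) = e gives e = 0.60×(1 − 0.15000) = 0.51000.
New p* = 1 − e/c = 1 − 0.36720/0.60000 = 0.38800.

0.3880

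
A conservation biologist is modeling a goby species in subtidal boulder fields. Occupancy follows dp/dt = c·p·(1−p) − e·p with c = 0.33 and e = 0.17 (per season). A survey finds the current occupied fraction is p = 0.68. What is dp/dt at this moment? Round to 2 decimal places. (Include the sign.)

-0.04

Colonization term: c·p·(1−p) = 0.33×0.68×0.3200 = 0.07181.
Extinction term: e·p = 0.11560.
dp/dt = 0.07181 − 0.11560 = -0.04379.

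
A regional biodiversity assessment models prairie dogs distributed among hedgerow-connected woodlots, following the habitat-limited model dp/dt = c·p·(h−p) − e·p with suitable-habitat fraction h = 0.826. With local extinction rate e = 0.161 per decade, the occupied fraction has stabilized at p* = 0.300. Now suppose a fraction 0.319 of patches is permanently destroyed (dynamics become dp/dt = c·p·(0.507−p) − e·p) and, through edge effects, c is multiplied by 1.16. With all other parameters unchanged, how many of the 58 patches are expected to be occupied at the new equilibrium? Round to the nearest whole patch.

Balance c(h−p*) = e gives c = e/(0.826 − 0.30000) = 0.161/0.52600 = 0.30608.
New p* = 0.507 − e/c = 0.507 − 0.16100/0.35505 = 0.05354.
Expected occupied = 58 × 0.05354 = 3.11 ≈ 3.

3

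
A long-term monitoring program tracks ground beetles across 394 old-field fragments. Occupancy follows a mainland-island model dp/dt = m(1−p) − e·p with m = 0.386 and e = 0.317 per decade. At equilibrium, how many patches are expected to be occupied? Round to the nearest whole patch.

216

p* = m/(m+e) = 0.386/0.7030 = 0.5491.
Expected occupied patches = N × p* = 394 × 0.5491 = 216.34 ≈ 216.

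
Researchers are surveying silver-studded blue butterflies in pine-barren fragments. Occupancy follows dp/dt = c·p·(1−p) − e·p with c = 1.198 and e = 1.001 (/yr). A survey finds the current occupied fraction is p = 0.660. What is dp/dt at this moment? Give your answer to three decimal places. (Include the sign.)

Colonization term: c·p·(1−p) = 1.198×0.660×0.3400 = 0.26883.
Extinction term: e·p = 0.66066.
dp/dt = 0.26883 − 0.66066 = -0.39183.

-0.392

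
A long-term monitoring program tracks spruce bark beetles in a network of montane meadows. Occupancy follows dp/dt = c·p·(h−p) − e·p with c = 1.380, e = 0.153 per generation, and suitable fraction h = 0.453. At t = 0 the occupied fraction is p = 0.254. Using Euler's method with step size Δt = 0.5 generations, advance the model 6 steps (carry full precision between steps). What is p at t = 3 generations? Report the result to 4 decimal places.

Update rule: p ← p + [c·p·(h−p) − e·p]·Δt with Δt = 0.5.
step 1: Δp = +0.01545, p = 0.26945
step 2: Δp = +0.01351, p = 0.28296
step 3: Δp = +0.01155, p = 0.29451
step 4: Δp = +0.00968, p = 0.30419
step 5: Δp = +0.00796, p = 0.31215
step 6: Δp = +0.00646, p = 0.31861

0.3186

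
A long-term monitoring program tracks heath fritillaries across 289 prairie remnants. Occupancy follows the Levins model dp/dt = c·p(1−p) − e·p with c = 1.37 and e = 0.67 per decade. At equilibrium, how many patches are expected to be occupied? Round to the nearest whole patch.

148

p* = 1 − e/c = 1 − 0.67/1.37 = 0.5109.
Expected occupied patches = N × p* = 289 × 0.5109 = 147.66 ≈ 148.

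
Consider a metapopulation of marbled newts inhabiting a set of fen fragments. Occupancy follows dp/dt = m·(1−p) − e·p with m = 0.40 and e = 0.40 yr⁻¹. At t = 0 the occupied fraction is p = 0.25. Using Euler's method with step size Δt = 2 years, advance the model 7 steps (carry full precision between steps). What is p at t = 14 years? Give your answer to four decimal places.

Update rule: p ← p + [m·(1−p) − e·p]·Δt with Δt = 2.
step 1: Δp = +0.40000, p = 0.65000
step 2: Δp = -0.24000, p = 0.41000
step 3: Δp = +0.14400, p = 0.55400
step 4: Δp = -0.08640, p = 0.46760
step 5: Δp = +0.05184, p = 0.51944
step 6: Δp = -0.03110, p = 0.48834
step 7: Δp = +0.01866, p = 0.50700

0.5070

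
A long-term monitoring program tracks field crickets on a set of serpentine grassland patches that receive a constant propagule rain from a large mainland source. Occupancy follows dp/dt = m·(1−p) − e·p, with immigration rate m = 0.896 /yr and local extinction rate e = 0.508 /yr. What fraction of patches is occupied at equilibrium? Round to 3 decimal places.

0.638

Setting dp/dt = 0: m − m·p* = e·p*, so m = (m+e)·p*.
p* = m/(m+e) = 0.896/(0.896+0.508) = 0.896/1.4040 = 0.6382.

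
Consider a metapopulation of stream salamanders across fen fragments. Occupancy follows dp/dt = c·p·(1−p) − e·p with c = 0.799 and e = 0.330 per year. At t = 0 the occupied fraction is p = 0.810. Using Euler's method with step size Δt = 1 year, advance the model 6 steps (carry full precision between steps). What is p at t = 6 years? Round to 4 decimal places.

Update rule: p ← p + [c·p·(1−p) − e·p]·Δt with Δt = 1.
t = 1: p = 0.81000 + (-0.14433) = 0.66567
t = 2: p = 0.66567 + (-0.04185) = 0.62382
t = 3: p = 0.62382 + (-0.01836) = 0.60546
t = 4: p = 0.60546 + (-0.00894) = 0.59652
t = 5: p = 0.59652 + (-0.00455) = 0.59198
t = 6: p = 0.59198 + (-0.00236) = 0.58961

0.5896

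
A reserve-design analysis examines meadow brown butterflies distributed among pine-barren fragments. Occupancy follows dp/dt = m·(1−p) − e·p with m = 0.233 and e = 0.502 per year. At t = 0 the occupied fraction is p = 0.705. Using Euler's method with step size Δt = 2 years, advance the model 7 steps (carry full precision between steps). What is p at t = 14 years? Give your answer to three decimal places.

0.315

Update rule: p ← p + [m·(1−p) − e·p]·Δt with Δt = 2.
p: 0.70500 → 0.13465  (Δp = -0.57035)
p: 0.13465 → 0.40271  (Δp = +0.26806)
p: 0.40271 → 0.27672  (Δp = -0.12599)
p: 0.27672 → 0.33594  (Δp = +0.05922)
p: 0.33594 → 0.30811  (Δp = -0.02783)
p: 0.30811 → 0.32119  (Δp = +0.01308)
p: 0.32119 → 0.31504  (Δp = -0.00615)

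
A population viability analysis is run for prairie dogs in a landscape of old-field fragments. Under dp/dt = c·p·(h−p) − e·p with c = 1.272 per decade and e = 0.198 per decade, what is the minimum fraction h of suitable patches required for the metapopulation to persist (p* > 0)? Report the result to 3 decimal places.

0.156

p* = h − e/c is positive only when h > e/c.
h_min = e/c = 0.198/1.272 = 0.1557.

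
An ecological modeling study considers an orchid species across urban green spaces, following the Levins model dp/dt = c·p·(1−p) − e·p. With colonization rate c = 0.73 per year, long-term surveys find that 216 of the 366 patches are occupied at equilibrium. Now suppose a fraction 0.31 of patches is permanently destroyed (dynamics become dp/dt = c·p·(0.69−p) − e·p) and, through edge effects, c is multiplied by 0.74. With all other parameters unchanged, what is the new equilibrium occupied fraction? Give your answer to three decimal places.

Observed p* = 216/366 = 0.59016.
Balance c(1−p*) = e gives e = 0.73×(1 − 0.59016) = 0.29918.
New p* = 0.69 − e/c = 0.69 − 0.29918/0.54020 = 0.13617.

0.136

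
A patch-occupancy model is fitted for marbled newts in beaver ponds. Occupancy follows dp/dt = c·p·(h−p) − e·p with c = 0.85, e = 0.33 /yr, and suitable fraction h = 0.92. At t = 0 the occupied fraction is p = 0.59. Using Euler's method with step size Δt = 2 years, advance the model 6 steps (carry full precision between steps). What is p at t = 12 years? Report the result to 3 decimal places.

0.532

Update rule: p ← p + [c·p·(h−p) − e·p]·Δt with Δt = 2.
t = 2: p = 0.59000 + (-0.05841) = 0.53159
t = 4: p = 0.53159 + (+0.00016) = 0.53175
t = 6: p = 0.53175 + (+0.00002) = 0.53176
t = 8: p = 0.53176 + (+0.00000) = 0.53176
t = 10: p = 0.53176 + (+0.00000) = 0.53176
t = 12: p = 0.53176 + (+0.00000) = 0.53176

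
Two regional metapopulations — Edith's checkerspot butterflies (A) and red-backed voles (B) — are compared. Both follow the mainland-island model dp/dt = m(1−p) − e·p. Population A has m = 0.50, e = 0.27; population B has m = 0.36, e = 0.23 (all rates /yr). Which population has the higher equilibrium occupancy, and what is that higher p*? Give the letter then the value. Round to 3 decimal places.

A: p*_A = m/(m+e) = 0.50/0.7700 = 0.6494.
B: p*_B = 0.36/0.5900 = 0.6102.
A is higher at 0.6494.

A, 0.649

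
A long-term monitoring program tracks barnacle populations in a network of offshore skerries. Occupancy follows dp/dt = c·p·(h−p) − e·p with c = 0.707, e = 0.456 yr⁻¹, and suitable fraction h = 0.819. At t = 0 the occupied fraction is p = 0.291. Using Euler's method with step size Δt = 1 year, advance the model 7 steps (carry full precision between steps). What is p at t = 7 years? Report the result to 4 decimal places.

Update rule: p ← p + [c·p·(h−p) − e·p]·Δt with Δt = 1.
t = 1: p = 0.29100 + (-0.02407) = 0.26693
t = 2: p = 0.26693 + (-0.01753) = 0.24940
t = 3: p = 0.24940 + (-0.01329) = 0.23611
t = 4: p = 0.23611 + (-0.01036) = 0.22574
t = 5: p = 0.22574 + (-0.00825) = 0.21749
t = 6: p = 0.21749 + (-0.00668) = 0.21081
t = 7: p = 0.21081 + (-0.00548) = 0.20532

0.2053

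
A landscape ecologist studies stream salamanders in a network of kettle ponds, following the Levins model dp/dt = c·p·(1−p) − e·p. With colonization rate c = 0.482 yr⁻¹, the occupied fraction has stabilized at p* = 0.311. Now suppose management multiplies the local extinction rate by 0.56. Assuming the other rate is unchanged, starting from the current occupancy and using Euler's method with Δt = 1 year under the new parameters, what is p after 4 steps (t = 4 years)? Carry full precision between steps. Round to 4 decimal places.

Balance c(1−p*) = e gives e = 0.482×(1 − 0.31100) = 0.33210.
Starting from p₀ = 0.31100; update p ← p + (dp/dt)·Δt with the new parameters.
p: 0.31100 → 0.35644  (Δp = +0.04544)
p: 0.35644 → 0.40072  (Δp = +0.04428)
p: 0.40072 → 0.44195  (Δp = +0.04123)
p: 0.44195 → 0.47863  (Δp = +0.03668)

0.4786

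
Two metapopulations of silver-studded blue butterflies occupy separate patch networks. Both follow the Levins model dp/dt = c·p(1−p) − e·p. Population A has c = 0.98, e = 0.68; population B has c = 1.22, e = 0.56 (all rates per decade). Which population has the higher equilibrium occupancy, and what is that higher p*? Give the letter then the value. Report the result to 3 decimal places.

B, 0.541

A: p*_A = 1 − 0.68/0.98 = 0.3061.
B: p*_B = 1 − 0.56/1.22 = 0.5410.
B is higher at 0.5410.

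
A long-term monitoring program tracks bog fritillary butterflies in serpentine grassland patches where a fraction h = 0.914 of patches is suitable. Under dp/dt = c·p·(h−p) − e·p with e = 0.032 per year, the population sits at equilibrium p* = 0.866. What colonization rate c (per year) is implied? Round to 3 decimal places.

At equilibrium c(h−p*) = e, so c = e/(h−p*).
c = 0.032/(0.914 − 0.866) = 0.032/0.0480 = 0.6667.

0.667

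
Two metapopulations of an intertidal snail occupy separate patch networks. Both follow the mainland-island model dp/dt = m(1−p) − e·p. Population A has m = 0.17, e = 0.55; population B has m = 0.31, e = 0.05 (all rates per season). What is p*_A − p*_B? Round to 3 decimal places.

-0.625

A: p*_A = m/(m+e) = 0.17/0.7200 = 0.2361.
B: p*_B = 0.31/0.3600 = 0.8611.
p*_A − p*_B = 0.2361 − 0.8611 = -0.6250.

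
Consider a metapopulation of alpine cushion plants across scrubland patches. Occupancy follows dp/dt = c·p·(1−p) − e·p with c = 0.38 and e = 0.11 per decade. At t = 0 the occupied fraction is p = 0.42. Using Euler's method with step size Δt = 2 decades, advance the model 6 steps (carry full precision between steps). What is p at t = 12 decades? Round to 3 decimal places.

Update rule: p ← p + [c·p·(1−p) − e·p]·Δt with Δt = 2.
  1  |  dp/dt·Δt = +0.092736  |  p_1 = 0.512736
  2  |  dp/dt·Δt = +0.077075  |  p_2 = 0.589811
  3  |  dp/dt·Δt = +0.054111  |  p_3 = 0.643922
  4  |  dp/dt·Δt = +0.032595  |  p_4 = 0.676517
  5  |  dp/dt·Δt = +0.017486  |  p_5 = 0.694003
  6  |  dp/dt·Δt = +0.008715  |  p_6 = 0.702718

0.703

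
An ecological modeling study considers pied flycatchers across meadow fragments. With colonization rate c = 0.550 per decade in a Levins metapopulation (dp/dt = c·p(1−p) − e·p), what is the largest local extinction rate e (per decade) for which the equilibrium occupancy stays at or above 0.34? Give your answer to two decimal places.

1 − e/c ≥ 0.34 ⇒ e ≤ c(1 − 0.34) = 0.550 × 0.6600.
e_max = 0.3630.

0.36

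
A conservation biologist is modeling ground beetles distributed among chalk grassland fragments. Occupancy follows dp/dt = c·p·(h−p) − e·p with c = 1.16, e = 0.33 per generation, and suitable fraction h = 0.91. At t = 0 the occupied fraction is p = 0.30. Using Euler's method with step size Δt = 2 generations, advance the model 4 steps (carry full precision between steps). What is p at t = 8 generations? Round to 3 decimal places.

0.630

Update rule: p ← p + [c·p·(h−p) − e·p]·Δt with Δt = 2.
  1  |  dp/dt·Δt = +0.226560  |  p_1 = 0.526560
  2  |  dp/dt·Δt = +0.120888  |  p_2 = 0.647448
  3  |  dp/dt·Δt = -0.032942  |  p_3 = 0.614506
  4  |  dp/dt·Δt = +0.015698  |  p_4 = 0.630204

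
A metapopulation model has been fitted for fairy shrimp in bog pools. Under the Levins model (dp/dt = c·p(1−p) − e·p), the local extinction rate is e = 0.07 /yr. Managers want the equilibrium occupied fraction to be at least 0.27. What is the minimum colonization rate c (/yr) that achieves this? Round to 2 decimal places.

0.10

p* = 1 − e/c ≥ 0.27 requires e/c ≤ 0.7300, i.e. c ≥ e/0.7300.
c_min = 0.07/0.7300 = 0.0959.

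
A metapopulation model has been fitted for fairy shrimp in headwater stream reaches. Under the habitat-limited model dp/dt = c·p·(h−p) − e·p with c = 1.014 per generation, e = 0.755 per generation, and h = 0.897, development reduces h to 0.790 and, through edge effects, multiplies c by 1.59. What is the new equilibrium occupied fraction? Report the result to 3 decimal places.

Before: p* = h − e/c = 0.897 − 0.755/1.014 = 0.897 − 0.7446 = 0.1524.
After: c = 1.61226, e = 0.755, h = 0.790; p* = 0.790 − 0.755/1.61226 = 0.3217.

0.322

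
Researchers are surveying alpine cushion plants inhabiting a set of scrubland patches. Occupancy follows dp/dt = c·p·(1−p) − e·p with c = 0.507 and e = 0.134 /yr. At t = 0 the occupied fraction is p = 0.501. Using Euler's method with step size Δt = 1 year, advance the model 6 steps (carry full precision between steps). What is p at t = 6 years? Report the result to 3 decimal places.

0.711

Update rule: p ← p + [c·p·(1−p) − e·p]·Δt with Δt = 1.
  1  |  dp/dt·Δt = +0.059615  |  p_1 = 0.560615
  2  |  dp/dt·Δt = +0.049765  |  p_2 = 0.610380
  3  |  dp/dt·Δt = +0.038782  |  p_3 = 0.649162
  4  |  dp/dt·Δt = +0.028482  |  p_4 = 0.677644
  5  |  dp/dt·Δt = +0.019946  |  p_5 = 0.697590
  6  |  dp/dt·Δt = +0.013479  |  p_6 = 0.711069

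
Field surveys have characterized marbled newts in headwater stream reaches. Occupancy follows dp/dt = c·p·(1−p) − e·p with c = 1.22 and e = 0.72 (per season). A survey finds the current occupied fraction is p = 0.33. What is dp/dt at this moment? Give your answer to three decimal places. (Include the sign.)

Colonization term: c·p·(1−p) = 1.22×0.33×0.6700 = 0.26974.
Extinction term: e·p = 0.23760.
dp/dt = 0.26974 − 0.23760 = 0.03214.

0.032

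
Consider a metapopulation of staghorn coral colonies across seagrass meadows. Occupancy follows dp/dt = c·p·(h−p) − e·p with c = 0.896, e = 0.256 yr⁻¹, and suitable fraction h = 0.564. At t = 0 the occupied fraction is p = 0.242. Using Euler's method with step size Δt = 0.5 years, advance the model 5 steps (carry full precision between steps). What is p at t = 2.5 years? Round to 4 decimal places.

Update rule: p ← p + [c·p·(h−p) − e·p]·Δt with Δt = 0.5.
  1  |  dp/dt·Δt = +0.003934  |  p_1 = 0.245934
  2  |  dp/dt·Δt = +0.003564  |  p_2 = 0.249498
  3  |  dp/dt·Δt = +0.003218  |  p_3 = 0.252716
  4  |  dp/dt·Δt = +0.002895  |  p_4 = 0.255611
  5  |  dp/dt·Δt = +0.002597  |  p_5 = 0.258208

0.2582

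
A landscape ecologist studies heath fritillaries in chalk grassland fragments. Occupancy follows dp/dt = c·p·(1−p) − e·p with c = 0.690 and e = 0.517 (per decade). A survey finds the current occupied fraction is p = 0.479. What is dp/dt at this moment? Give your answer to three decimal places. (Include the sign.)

-0.075

Colonization term: c·p·(1−p) = 0.690×0.479×0.5210 = 0.17220.
Extinction term: e·p = 0.24764.
dp/dt = 0.17220 − 0.24764 = -0.07545.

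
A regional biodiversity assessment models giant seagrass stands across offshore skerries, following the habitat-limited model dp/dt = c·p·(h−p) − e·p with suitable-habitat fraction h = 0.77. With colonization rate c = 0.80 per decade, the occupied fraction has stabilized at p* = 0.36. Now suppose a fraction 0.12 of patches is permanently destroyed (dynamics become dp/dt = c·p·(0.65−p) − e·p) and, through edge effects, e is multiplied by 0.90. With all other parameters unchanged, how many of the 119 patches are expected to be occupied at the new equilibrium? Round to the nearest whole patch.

33

Balance c(h−p*) = e gives e = 0.80×(0.77 − 0.36000) = 0.32800.
New p* = 0.65 − e/c = 0.65 − 0.29520/0.80000 = 0.28100.
Expected occupied = 119 × 0.28100 = 33.44 ≈ 33.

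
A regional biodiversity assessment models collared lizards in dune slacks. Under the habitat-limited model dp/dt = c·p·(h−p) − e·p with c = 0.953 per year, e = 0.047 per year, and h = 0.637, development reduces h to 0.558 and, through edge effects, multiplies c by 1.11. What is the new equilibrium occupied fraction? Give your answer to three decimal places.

Before: p* = h − e/c = 0.637 − 0.047/0.953 = 0.637 − 0.0493 = 0.5877.
After: c = 1.05783, e = 0.047, h = 0.558; p* = 0.558 − 0.047/1.05783 = 0.5136.

0.514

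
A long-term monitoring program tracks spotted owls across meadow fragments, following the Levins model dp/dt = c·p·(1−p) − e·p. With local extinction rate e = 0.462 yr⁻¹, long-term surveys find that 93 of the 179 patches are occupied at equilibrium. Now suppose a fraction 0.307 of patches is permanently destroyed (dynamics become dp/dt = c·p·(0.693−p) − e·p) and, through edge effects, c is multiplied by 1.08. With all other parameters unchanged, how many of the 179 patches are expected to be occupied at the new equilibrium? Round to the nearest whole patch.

44

Observed p* = 93/179 = 0.51955.
Balance c(1−p*) = e gives c = e/(1 − 0.51955) = 0.462/0.48045 = 0.96160.
New p* = 0.693 − e/c = 0.693 − 0.46200/1.03853 = 0.24814.
Expected occupied = 179 × 0.24814 = 44.42 ≈ 44.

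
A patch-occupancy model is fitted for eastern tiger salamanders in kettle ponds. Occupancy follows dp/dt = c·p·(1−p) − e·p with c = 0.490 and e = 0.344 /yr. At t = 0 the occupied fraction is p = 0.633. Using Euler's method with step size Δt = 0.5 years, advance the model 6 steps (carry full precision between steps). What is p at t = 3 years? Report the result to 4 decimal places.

0.4422

Update rule: p ← p + [c·p·(1−p) − e·p]·Δt with Δt = 0.5.
p: 0.63300 → 0.58104  (Δp = -0.05196)
p: 0.58104 → 0.54074  (Δp = -0.04030)
p: 0.54074 → 0.50858  (Δp = -0.03216)
p: 0.50858 → 0.48233  (Δp = -0.02624)
p: 0.48233 → 0.46055  (Δp = -0.02179)
p: 0.46055 → 0.44220  (Δp = -0.01835)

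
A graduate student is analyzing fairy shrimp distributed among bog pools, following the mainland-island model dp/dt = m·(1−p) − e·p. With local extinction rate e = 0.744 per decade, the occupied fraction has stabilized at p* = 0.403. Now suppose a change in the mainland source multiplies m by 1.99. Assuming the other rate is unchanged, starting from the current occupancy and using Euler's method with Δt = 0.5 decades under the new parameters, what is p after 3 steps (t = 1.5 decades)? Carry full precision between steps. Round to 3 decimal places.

Balance m(1−p*) = e·p* gives m = e·p*/(1−p*) = 0.744×0.40300/0.59700 = 0.50223.
Starting from p₀ = 0.40300; update p ← p + (dp/dt)·Δt with the new parameters.
t = 0.5: p = 0.40300 + (+0.14842) = 0.55142
t = 1: p = 0.55142 + (+0.01904) = 0.57046
t = 1.5: p = 0.57046 + (+0.00244) = 0.57290

0.573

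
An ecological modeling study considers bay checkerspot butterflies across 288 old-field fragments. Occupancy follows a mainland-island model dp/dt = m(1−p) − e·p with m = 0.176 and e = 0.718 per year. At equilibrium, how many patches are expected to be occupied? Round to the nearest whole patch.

p* = m/(m+e) = 0.176/0.8940 = 0.1969.
Expected occupied patches = N × p* = 288 × 0.1969 = 56.70 ≈ 57.

57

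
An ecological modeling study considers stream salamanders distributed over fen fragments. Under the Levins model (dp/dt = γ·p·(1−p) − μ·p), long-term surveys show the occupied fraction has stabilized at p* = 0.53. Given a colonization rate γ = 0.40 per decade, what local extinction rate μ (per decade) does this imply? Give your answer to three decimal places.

0.188

At equilibrium γ(1−p*) = μ.
μ = 0.40 × (1 − 0.53) = 0.40 × 0.4700 = 0.1880.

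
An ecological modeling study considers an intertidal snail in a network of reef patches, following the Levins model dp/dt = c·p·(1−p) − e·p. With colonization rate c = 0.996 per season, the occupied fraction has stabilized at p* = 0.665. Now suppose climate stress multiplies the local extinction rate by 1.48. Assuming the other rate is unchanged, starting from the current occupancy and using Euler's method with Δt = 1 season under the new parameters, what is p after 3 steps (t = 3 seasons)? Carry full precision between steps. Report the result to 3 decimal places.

0.516

Balance c(1−p*) = e gives e = 0.996×(1 − 0.66500) = 0.33366.
Starting from p₀ = 0.66500; update p ← p + (dp/dt)·Δt with the new parameters.
t = 1: p = 0.66500 + (-0.10650) = 0.55850
t = 2: p = 0.55850 + (-0.03020) = 0.52829
t = 3: p = 0.52829 + (-0.01268) = 0.51562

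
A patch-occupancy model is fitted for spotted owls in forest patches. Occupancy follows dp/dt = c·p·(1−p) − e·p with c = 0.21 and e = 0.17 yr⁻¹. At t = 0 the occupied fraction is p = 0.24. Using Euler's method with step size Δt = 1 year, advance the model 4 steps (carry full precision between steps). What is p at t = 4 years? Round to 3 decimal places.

Update rule: p ← p + [c·p·(1−p) − e·p]·Δt with Δt = 1.
p: 0.24000 → 0.23750  (Δp = -0.00250)
p: 0.23750 → 0.23516  (Δp = -0.00235)
p: 0.23516 → 0.23295  (Δp = -0.00221)
p: 0.23295 → 0.23087  (Δp = -0.00208)

0.231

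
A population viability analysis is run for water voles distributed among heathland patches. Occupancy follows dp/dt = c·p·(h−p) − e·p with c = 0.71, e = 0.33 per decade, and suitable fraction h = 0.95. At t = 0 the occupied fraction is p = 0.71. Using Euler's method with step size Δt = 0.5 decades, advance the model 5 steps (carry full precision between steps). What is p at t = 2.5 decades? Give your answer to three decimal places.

Update rule: p ← p + [c·p·(h−p) − e·p]·Δt with Δt = 0.5.
  1  |  dp/dt·Δt = -0.056658  |  p_1 = 0.653342
  2  |  dp/dt·Δt = -0.038996  |  p_2 = 0.614346
  3  |  dp/dt·Δt = -0.028163  |  p_3 = 0.586183
  4  |  dp/dt·Δt = -0.021012  |  p_4 = 0.565171
  5  |  dp/dt·Δt = -0.016043  |  p_5 = 0.549128

0.549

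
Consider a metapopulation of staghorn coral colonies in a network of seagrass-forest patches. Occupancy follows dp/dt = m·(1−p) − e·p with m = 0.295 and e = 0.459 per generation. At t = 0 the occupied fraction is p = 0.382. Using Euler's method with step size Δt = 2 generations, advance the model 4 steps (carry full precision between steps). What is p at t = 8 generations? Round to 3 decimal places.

Update rule: p ← p + [m·(1−p) − e·p]·Δt with Δt = 2.
  1  |  dp/dt·Δt = +0.013944  |  p_1 = 0.395944
  2  |  dp/dt·Δt = -0.007084  |  p_2 = 0.388860
  3  |  dp/dt·Δt = +0.003598  |  p_3 = 0.392459
  4  |  dp/dt·Δt = -0.001828  |  p_4 = 0.390631

0.391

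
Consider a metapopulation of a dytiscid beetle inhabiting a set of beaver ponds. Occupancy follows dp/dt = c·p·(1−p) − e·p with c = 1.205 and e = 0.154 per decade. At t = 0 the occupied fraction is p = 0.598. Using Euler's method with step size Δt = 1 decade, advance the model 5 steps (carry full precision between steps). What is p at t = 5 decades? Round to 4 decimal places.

0.8722

Update rule: p ← p + [c·p·(1−p) − e·p]·Δt with Δt = 1.
  1  |  dp/dt·Δt = +0.197585  |  p_1 = 0.795585
  2  |  dp/dt·Δt = +0.073448  |  p_2 = 0.869033
  3  |  dp/dt·Δt = +0.003315  |  p_3 = 0.872349
  4  |  dp/dt·Δt = -0.000157  |  p_4 = 0.872192
  5  |  dp/dt·Δt = +0.000008  |  p_5 = 0.872200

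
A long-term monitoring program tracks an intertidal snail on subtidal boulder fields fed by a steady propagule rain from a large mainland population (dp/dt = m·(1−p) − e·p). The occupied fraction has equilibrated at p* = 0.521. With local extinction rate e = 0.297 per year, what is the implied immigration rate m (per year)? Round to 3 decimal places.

At equilibrium m(1−p*) = e·p*, so m = e·p*/(1−p*).
m = 0.297 × 0.521 / 0.4790 = 0.1547/0.4790 = 0.3230.

0.323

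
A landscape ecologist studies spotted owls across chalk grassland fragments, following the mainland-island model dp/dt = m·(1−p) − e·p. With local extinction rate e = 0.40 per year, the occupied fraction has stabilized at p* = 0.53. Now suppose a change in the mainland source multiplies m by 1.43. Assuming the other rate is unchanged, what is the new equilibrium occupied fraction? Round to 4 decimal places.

Balance m(1−p*) = e·p* gives m = e·p*/(1−p*) = 0.40×0.53000/0.47000 = 0.45106.
New p* = m/(m+e) = 0.64502/(0.64502+0.40000) = 0.61723.

0.6172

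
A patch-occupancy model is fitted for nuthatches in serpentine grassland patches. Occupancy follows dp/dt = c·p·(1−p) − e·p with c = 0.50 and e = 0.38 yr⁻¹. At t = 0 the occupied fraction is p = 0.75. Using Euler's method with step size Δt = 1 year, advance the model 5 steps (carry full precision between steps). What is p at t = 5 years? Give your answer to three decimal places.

0.353

Update rule: p ← p + [c·p·(1−p) − e·p]·Δt with Δt = 1.
step 1: Δp = -0.19125, p = 0.55875
step 2: Δp = -0.08905, p = 0.46970
step 3: Δp = -0.05394, p = 0.41575
step 4: Δp = -0.03654, p = 0.37922
step 5: Δp = -0.02640, p = 0.35282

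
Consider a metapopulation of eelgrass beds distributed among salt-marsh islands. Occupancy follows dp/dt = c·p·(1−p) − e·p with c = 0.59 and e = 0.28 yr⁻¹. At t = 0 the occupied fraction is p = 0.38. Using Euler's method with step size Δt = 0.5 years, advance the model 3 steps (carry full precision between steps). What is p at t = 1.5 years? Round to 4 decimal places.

0.4252

Update rule: p ← p + [c·p·(1−p) − e·p]·Δt with Δt = 0.5.
t = 0.5: p = 0.38000 + (+0.01630) = 0.39630
t = 1: p = 0.39630 + (+0.01510) = 0.41140
t = 1.5: p = 0.41140 + (+0.01384) = 0.42524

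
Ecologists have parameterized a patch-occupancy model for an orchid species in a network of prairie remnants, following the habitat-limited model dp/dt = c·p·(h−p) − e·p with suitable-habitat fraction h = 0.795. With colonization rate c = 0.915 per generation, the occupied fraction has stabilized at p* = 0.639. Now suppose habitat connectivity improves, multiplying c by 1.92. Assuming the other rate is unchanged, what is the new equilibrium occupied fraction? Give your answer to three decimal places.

0.714

Balance c(h−p*) = e gives e = 0.915×(0.795 − 0.63900) = 0.14274.
New p* = 0.795 − e/c = 0.795 − 0.14274/1.75680 = 0.71375.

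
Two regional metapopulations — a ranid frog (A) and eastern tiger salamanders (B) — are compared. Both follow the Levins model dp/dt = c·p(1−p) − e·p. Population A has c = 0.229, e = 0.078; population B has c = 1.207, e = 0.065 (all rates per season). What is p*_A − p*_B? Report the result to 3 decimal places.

-0.287

A: p*_A = 1 − 0.078/0.229 = 0.6594.
B: p*_B = 1 − 0.065/1.207 = 0.9461.
p*_A − p*_B = 0.6594 − 0.9461 = -0.2868.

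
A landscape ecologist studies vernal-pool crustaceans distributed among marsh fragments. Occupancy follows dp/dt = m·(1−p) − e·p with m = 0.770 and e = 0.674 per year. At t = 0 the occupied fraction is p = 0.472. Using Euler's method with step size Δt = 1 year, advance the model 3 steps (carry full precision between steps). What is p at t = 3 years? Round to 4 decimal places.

0.5386

Update rule: p ← p + [m·(1−p) − e·p]·Δt with Δt = 1.
  1  |  dp/dt·Δt = +0.088432  |  p_1 = 0.560432
  2  |  dp/dt·Δt = -0.039264  |  p_2 = 0.521168
  3  |  dp/dt·Δt = +0.017433  |  p_3 = 0.538601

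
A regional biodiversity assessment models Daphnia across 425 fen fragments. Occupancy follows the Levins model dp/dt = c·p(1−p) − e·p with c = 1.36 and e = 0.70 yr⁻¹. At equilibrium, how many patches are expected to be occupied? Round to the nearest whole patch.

206

p* = 1 − e/c = 1 − 0.70/1.36 = 0.4853.
Expected occupied patches = N × p* = 425 × 0.4853 = 206.25 ≈ 206.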